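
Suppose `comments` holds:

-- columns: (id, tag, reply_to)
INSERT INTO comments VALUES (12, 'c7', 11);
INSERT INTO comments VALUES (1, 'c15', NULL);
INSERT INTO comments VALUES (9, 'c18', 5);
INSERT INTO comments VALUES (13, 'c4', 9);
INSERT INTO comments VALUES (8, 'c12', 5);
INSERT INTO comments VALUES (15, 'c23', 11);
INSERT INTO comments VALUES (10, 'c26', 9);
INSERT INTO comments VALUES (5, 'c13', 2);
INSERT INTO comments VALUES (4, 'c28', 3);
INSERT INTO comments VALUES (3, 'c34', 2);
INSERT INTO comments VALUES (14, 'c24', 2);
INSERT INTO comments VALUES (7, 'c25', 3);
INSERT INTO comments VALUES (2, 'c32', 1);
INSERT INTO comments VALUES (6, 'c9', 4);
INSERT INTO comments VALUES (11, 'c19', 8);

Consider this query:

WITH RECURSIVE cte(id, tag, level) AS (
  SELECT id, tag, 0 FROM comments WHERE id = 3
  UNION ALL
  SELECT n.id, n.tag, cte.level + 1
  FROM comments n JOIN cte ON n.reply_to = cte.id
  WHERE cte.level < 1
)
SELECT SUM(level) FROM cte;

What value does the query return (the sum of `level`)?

Base: id=3 (c34) at level 0.
Iteration 1: rows with reply_to in {3} -> c28 (id 4, level 1), c25 (id 7, level 1).
Iteration 2: level < 1 fails for all current rows; recursion stops.
SUM(level) = 0 + 1 + 1 = 2.

2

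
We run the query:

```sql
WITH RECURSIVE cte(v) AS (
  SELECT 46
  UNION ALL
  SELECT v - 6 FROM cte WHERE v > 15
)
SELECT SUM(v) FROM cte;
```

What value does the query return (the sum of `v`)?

Base: v=46.
Iteration 1: 46 > 15 holds -> v = 46 - 6 = 40.
Iteration 2: 40 > 15 holds -> v = 40 - 6 = 34.
Iteration 3: 34 > 15 holds -> v = 34 - 6 = 28.
Iteration 4: 28 > 15 holds -> v = 28 - 6 = 22.
Iteration 5: 22 > 15 holds -> v = 22 - 6 = 16.
Iteration 6: 16 > 15 holds -> v = 16 - 6 = 10.
Iteration 7: 10 > 15 fails; recursion stops.
SUM(v) = 46 + 40 + 34 + 28 + 22 + 16 + 10 = 196.

196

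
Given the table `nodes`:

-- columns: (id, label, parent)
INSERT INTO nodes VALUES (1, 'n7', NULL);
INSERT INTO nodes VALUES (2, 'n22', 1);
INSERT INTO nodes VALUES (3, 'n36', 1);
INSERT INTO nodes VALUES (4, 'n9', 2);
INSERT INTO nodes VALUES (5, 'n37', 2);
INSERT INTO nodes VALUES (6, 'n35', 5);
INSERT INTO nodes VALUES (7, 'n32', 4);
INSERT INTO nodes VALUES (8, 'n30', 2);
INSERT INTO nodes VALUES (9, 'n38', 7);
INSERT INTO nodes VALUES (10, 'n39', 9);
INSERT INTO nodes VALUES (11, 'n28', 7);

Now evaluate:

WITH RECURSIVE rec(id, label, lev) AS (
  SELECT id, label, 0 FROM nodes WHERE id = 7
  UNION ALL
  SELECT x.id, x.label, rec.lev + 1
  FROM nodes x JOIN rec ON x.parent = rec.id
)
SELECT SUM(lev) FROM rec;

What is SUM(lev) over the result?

Base: id=7 (n32) at lev 0.
Iteration 1: rows with parent in {7} -> n38 (id 9, lev 1), n28 (id 11, lev 1).
Iteration 2: rows with parent in {9,11} -> n39 (id 10, lev 2).
Iteration 3: no rows with parent in {10}; recursion stops.
SUM(lev) = 0 + 1 + 1 + 2 = 4.

4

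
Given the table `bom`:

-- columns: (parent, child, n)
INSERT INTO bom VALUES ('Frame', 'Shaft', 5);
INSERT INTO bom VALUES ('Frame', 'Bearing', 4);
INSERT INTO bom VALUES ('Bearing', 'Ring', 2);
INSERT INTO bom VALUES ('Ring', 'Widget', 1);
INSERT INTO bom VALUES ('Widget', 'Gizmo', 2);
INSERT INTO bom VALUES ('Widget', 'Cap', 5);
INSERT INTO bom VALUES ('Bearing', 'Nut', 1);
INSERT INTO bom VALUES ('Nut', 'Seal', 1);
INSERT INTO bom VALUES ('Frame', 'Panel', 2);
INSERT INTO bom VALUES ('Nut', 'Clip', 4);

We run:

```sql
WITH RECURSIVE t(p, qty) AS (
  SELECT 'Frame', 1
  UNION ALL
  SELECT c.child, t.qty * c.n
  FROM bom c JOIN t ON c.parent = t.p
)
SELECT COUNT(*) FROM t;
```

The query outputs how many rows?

11

Base: (Frame, qty=1).
Iteration 1: components of {Frame} -> Bearing = 1*4 = 4, Panel = 1*2 = 2, Shaft = 1*5 = 5.
Iteration 2: components of {Bearing,Panel,Shaft} -> Nut = 4*1 = 4, Ring = 4*2 = 8.
Iteration 3: components of {Nut,Ring} -> Clip = 4*4 = 16, Seal = 4*1 = 4, Widget = 8*1 = 8.
Iteration 4: components of {Clip,Seal,Widget} -> Cap = 8*5 = 40, Gizmo = 8*2 = 16.
Iteration 5: no further components; recursion stops.
Total rows emitted: 11.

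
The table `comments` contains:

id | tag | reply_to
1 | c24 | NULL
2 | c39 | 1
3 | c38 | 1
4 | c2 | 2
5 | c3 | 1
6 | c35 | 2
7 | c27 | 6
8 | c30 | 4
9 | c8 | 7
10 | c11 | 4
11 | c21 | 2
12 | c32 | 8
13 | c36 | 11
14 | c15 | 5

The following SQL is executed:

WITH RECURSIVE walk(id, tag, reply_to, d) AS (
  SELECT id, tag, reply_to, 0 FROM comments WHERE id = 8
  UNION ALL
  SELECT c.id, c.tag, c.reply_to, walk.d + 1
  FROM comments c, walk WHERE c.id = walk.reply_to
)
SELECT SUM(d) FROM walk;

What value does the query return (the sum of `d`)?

6

Base: id=8 (c30), reply_to=4, d 0.
Iteration 1: join on id=4 -> c2 (id 4, reply_to=2, d 1).
Iteration 2: join on id=2 -> c39 (id 2, reply_to=1, d 2).
Iteration 3: join on id=1 -> c24 (id 1, reply_to=NULL, d 3).
Iteration 4: reply_to is NULL; no match; recursion stops.
SUM(d) = 0 + 1 + 2 + 3 = 6.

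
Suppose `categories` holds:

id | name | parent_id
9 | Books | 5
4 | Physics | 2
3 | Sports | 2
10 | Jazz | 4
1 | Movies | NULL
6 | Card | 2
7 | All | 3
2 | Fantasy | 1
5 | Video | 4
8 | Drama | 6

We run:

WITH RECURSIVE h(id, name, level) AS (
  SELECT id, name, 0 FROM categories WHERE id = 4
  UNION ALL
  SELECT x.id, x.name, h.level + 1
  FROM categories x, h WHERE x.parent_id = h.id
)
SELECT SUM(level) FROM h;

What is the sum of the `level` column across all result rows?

Base: id=4 (Physics) at level 0.
Iteration 1: rows with parent_id in {4} -> Video (id 5, level 1), Jazz (id 10, level 1).
Iteration 2: rows with parent_id in {5,10} -> Books (id 9, level 2).
Iteration 3: no rows with parent_id in {9}; recursion stops.
SUM(level) = 0 + 1 + 1 + 2 = 4.

4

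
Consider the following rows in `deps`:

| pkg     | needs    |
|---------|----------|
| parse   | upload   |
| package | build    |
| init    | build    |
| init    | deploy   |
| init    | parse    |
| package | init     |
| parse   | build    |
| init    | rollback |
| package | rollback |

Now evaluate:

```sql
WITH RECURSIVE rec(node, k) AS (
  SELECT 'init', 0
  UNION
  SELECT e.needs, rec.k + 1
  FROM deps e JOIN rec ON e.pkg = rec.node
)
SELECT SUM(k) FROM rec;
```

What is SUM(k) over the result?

8

Base: (init, k=0).
Iteration 1: edges from {init} -> (build, k=1), (deploy, k=1), (parse, k=1), (rollback, k=1).
Iteration 2: edges from {build,deploy,parse,rollback} -> (build, k=2), (upload, k=2).
Iteration 3: no outgoing edges from {build,upload}; recursion stops.
SUM(k) = 0 + 1 + 1 + 1 + 1 + 2 + 2 = 8.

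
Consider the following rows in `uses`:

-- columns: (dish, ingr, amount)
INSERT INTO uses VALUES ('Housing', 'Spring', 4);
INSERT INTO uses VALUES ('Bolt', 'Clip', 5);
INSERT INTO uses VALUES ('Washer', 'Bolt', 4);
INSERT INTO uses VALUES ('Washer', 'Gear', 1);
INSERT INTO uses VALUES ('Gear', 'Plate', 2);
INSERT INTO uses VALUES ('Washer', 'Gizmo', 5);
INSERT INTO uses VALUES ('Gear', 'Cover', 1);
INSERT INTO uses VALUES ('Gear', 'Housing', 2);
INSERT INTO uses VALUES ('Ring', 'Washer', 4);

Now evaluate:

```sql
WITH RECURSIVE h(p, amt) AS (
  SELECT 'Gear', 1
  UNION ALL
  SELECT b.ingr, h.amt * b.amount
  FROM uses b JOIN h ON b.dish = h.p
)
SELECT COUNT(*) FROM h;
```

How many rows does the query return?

Base: (Gear, amt=1).
Iteration 1: components of {Gear} -> Cover = 1*1 = 1, Housing = 1*2 = 2, Plate = 1*2 = 2.
Iteration 2: components of {Cover,Housing,Plate} -> Spring = 2*4 = 8.
Iteration 3: no further components; recursion stops.
Total rows emitted: 5.

5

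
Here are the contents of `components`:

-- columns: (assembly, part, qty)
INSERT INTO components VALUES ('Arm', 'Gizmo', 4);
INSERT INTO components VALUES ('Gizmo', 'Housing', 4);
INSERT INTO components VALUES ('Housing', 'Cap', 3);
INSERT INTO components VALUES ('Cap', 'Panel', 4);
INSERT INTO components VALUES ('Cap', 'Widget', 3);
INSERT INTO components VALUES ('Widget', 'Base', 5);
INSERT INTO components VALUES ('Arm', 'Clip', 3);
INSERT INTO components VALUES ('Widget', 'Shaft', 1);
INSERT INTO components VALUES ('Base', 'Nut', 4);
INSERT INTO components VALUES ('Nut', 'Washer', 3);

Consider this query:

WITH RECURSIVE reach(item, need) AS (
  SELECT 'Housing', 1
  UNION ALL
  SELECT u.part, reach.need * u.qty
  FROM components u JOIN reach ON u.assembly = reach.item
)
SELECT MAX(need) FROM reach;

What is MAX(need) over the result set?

540

Base: (Housing, need=1).
Iteration 1: components of {Housing} -> Cap = 1*3 = 3.
Iteration 2: components of {Cap} -> Panel = 3*4 = 12, Widget = 3*3 = 9.
Iteration 3: components of {Panel,Widget} -> Base = 9*5 = 45, Shaft = 9*1 = 9.
Iteration 4: components of {Base,Shaft} -> Nut = 45*4 = 180.
Iteration 5: components of {Nut} -> Washer = 180*3 = 540.
Iteration 6: no further components; recursion stops.
need values: 1, 3, 12, 9, 45, 9, 180, 540; the maximum is 540.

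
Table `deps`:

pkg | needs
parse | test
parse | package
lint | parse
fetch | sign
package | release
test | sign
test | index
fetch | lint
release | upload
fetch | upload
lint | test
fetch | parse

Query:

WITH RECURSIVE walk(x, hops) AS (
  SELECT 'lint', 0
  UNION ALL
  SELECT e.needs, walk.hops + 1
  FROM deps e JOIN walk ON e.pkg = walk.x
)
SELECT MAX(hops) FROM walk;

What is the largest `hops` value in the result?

4

Base: (lint, hops=0).
Iteration 1: edges from {lint} -> (parse, hops=1), (test, hops=1).
Iteration 2: edges from {parse,test} -> (index, hops=2), (package, hops=2), (sign, hops=2), (test, hops=2).
Iteration 3: edges from {index,package,sign,test} -> (index, hops=3), (release, hops=3), (sign, hops=3).
Iteration 4: edges from {index,release,sign} -> (upload, hops=4).
Iteration 5: no outgoing edges from {upload}; recursion stops.
hops values: 0, 1, 1, 2, 2, 2, 2, 3, 3, 3, 4; the maximum is 4.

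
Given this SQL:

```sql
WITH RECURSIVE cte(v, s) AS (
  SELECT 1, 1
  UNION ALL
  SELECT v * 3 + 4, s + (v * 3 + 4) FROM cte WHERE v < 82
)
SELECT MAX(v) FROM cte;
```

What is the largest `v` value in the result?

Base: v=1, s=1.
Iteration 1: 1 < 82 holds -> v = 1 * 3 + 4 = 7, s = 1 + 7 = 8.
Iteration 2: 7 < 82 holds -> v = 7 * 3 + 4 = 25, s = 8 + 25 = 33.
Iteration 3: 25 < 82 holds -> v = 25 * 3 + 4 = 79, s = 33 + 79 = 112.
Iteration 4: 79 < 82 holds -> v = 79 * 3 + 4 = 241, s = 112 + 241 = 353.
Iteration 5: 241 < 82 fails; recursion stops.
v values: 1, 7, 25, 79, 241; the maximum is 241.

241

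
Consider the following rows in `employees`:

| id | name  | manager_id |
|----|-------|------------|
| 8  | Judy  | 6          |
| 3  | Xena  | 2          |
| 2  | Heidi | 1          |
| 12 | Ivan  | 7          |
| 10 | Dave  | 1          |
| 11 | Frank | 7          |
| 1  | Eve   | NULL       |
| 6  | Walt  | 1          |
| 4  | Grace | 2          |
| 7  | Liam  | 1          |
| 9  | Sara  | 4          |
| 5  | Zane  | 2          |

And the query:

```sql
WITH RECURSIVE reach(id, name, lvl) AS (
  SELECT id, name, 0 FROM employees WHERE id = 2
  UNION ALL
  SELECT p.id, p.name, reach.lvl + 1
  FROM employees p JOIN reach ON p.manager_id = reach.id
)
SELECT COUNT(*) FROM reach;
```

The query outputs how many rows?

Base: id=2 (Heidi) at lvl 0.
Iteration 1: rows with manager_id in {2} -> Xena (id 3, lvl 1), Grace (id 4, lvl 1), Zane (id 5, lvl 1).
Iteration 2: rows with manager_id in {3,4,5} -> Sara (id 9, lvl 2).
Iteration 3: no rows with manager_id in {9}; recursion stops.
Total rows emitted: 5.

5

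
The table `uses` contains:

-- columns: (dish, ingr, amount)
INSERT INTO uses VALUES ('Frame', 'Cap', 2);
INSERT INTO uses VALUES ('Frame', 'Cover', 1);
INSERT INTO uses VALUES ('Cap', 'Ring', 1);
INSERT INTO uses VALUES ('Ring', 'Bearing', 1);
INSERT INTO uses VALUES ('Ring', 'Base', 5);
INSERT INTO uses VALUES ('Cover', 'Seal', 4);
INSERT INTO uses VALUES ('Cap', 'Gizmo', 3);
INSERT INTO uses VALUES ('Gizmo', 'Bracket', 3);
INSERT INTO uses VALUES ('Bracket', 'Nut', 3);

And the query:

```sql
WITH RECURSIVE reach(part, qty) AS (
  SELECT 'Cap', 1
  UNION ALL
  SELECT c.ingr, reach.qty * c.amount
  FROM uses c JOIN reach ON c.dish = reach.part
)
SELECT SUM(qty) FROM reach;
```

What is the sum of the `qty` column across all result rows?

Base: (Cap, qty=1).
Iteration 1: components of {Cap} -> Gizmo = 1*3 = 3, Ring = 1*1 = 1.
Iteration 2: components of {Gizmo,Ring} -> Base = 1*5 = 5, Bearing = 1*1 = 1, Bracket = 3*3 = 9.
Iteration 3: components of {Base,Bearing,Bracket} -> Nut = 9*3 = 27.
Iteration 4: no further components; recursion stops.
SUM(qty) = 1 + 1 + 3 + 1 + 5 + 9 + 27 = 47.

47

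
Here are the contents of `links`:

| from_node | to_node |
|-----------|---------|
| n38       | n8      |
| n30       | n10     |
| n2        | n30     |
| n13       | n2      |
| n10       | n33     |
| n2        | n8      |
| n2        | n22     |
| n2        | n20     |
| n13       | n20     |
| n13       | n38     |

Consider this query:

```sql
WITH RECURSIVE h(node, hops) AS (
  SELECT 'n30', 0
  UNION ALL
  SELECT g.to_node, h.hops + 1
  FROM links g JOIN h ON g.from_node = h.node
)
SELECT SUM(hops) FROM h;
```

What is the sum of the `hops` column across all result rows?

Base: (n30, hops=0).
Iteration 1: edges from {n30} -> (n10, hops=1).
Iteration 2: edges from {n10} -> (n33, hops=2).
Iteration 3: no outgoing edges from {n33}; recursion stops.
SUM(hops) = 0 + 1 + 2 = 3.

3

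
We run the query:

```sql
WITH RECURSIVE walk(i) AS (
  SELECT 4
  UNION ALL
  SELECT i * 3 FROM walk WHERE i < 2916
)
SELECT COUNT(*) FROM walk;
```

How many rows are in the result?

7

Base: i=4.
Iteration 1: 4 < 2916 holds -> i = 4 * 3 = 12.
Iteration 2: 12 < 2916 holds -> i = 12 * 3 = 36.
Iteration 3: 36 < 2916 holds -> i = 36 * 3 = 108.
Iteration 4: 108 < 2916 holds -> i = 108 * 3 = 324.
Iteration 5: 324 < 2916 holds -> i = 324 * 3 = 972.
Iteration 6: 972 < 2916 holds -> i = 972 * 3 = 2916.
Iteration 7: 2916 < 2916 fails; recursion stops.
Total rows emitted: 7.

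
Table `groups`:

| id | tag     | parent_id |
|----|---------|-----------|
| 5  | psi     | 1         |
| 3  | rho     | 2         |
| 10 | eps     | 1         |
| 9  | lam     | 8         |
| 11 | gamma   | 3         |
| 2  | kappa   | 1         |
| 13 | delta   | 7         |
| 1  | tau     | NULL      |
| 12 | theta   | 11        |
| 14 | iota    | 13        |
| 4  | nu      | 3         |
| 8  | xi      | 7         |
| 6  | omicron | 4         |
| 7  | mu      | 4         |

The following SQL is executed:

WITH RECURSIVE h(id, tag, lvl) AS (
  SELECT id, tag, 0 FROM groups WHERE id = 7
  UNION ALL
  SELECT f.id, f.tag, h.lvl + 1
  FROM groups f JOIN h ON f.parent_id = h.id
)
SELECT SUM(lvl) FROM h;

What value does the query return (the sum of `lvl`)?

6

Base: id=7 (mu) at lvl 0.
Iteration 1: rows with parent_id in {7} -> xi (id 8, lvl 1), delta (id 13, lvl 1).
Iteration 2: rows with parent_id in {8,13} -> lam (id 9, lvl 2), iota (id 14, lvl 2).
Iteration 3: no rows with parent_id in {9,14}; recursion stops.
SUM(lvl) = 0 + 1 + 1 + 2 + 2 = 6.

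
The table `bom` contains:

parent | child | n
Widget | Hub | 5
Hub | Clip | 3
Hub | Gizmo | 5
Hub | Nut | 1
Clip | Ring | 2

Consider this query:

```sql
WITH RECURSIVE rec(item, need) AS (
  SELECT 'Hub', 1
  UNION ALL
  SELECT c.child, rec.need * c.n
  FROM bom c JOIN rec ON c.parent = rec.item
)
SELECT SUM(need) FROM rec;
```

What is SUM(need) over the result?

Base: (Hub, need=1).
Iteration 1: components of {Hub} -> Clip = 1*3 = 3, Gizmo = 1*5 = 5, Nut = 1*1 = 1.
Iteration 2: components of {Clip,Gizmo,Nut} -> Ring = 3*2 = 6.
Iteration 3: no further components; recursion stops.
SUM(need) = 1 + 5 + 3 + 1 + 6 = 16.

16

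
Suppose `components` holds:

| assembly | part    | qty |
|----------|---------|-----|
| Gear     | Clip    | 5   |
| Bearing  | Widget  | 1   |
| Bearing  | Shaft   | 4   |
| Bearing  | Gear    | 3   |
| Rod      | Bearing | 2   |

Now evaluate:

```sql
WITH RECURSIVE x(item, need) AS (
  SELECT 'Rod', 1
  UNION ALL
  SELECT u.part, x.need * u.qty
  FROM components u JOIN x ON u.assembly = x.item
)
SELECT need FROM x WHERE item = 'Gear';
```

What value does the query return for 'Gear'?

6

Base: (Rod, need=1).
Iteration 1: components of {Rod} -> Bearing = 1*2 = 2.
Iteration 2: components of {Bearing} -> Gear = 2*3 = 6, Shaft = 2*4 = 8, Widget = 2*1 = 2.
Iteration 3: components of {Gear,Shaft,Widget} -> Clip = 6*5 = 30.
Iteration 4: no further components; recursion stops.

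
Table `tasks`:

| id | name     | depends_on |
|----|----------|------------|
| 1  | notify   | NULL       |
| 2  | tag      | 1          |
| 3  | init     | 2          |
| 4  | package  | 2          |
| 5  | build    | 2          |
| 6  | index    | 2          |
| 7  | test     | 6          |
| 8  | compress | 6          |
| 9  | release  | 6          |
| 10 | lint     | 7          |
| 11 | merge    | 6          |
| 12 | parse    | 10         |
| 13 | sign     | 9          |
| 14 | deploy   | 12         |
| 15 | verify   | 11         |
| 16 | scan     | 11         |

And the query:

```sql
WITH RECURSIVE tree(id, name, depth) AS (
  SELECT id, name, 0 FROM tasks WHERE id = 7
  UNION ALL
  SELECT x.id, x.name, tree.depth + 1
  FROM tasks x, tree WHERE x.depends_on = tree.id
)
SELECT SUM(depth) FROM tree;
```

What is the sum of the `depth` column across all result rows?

Base: id=7 (test) at depth 0.
Iteration 1: rows with depends_on in {7} -> lint (id 10, depth 1).
Iteration 2: rows with depends_on in {10} -> parse (id 12, depth 2).
Iteration 3: rows with depends_on in {12} -> deploy (id 14, depth 3).
Iteration 4: no rows with depends_on in {14}; recursion stops.
SUM(depth) = 0 + 1 + 2 + 3 = 6.

6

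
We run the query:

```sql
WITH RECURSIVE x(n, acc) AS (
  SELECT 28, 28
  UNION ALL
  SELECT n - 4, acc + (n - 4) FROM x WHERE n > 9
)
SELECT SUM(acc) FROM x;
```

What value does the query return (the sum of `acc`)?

Base: n=28, acc=28.
Iteration 1: 28 > 9 holds -> n = 28 - 4 = 24, acc = 28 + 24 = 52.
Iteration 2: 24 > 9 holds -> n = 24 - 4 = 20, acc = 52 + 20 = 72.
Iteration 3: 20 > 9 holds -> n = 20 - 4 = 16, acc = 72 + 16 = 88.
Iteration 4: 16 > 9 holds -> n = 16 - 4 = 12, acc = 88 + 12 = 100.
Iteration 5: 12 > 9 holds -> n = 12 - 4 = 8, acc = 100 + 8 = 108.
Iteration 6: 8 > 9 fails; recursion stops.
SUM(acc) = 28 + 52 + 72 + 88 + 100 + 108 = 448.

448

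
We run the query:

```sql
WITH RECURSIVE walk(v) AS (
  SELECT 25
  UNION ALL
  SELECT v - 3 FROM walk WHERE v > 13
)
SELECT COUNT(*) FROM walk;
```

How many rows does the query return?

5

Base: v=25.
Iteration 1: 25 > 13 holds -> v = 25 - 3 = 22.
Iteration 2: 22 > 13 holds -> v = 22 - 3 = 19.
Iteration 3: 19 > 13 holds -> v = 19 - 3 = 16.
Iteration 4: 16 > 13 holds -> v = 16 - 3 = 13.
Iteration 5: 13 > 13 fails; recursion stops.
Total rows emitted: 5.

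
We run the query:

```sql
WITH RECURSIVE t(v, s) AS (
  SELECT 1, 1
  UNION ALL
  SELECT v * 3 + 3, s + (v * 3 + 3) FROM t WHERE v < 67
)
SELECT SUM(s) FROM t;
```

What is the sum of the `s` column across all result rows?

Base: v=1, s=1.
Iteration 1: 1 < 67 holds -> v = 1 * 3 + 3 = 6, s = 1 + 6 = 7.
Iteration 2: 6 < 67 holds -> v = 6 * 3 + 3 = 21, s = 7 + 21 = 28.
Iteration 3: 21 < 67 holds -> v = 21 * 3 + 3 = 66, s = 28 + 66 = 94.
Iteration 4: 66 < 67 holds -> v = 66 * 3 + 3 = 201, s = 94 + 201 = 295.
Iteration 5: 201 < 67 fails; recursion stops.
SUM(s) = 1 + 7 + 28 + 94 + 295 = 425.

425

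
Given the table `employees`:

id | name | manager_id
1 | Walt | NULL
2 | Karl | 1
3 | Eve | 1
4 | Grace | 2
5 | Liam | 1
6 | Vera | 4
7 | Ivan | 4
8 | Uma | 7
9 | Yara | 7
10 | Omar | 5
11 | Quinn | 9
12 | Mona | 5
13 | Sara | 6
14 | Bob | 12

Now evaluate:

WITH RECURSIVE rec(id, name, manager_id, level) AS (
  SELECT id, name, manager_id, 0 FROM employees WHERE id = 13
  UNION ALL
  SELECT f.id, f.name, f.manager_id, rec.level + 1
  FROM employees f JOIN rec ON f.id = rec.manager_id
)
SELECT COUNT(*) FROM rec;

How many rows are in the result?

5

Base: id=13 (Sara), manager_id=6, level 0.
Iteration 1: join on id=6 -> Vera (id 6, manager_id=4, level 1).
Iteration 2: join on id=4 -> Grace (id 4, manager_id=2, level 2).
Iteration 3: join on id=2 -> Karl (id 2, manager_id=1, level 3).
Iteration 4: join on id=1 -> Walt (id 1, manager_id=NULL, level 4).
Iteration 5: manager_id is NULL; no match; recursion stops.
Total rows emitted: 5.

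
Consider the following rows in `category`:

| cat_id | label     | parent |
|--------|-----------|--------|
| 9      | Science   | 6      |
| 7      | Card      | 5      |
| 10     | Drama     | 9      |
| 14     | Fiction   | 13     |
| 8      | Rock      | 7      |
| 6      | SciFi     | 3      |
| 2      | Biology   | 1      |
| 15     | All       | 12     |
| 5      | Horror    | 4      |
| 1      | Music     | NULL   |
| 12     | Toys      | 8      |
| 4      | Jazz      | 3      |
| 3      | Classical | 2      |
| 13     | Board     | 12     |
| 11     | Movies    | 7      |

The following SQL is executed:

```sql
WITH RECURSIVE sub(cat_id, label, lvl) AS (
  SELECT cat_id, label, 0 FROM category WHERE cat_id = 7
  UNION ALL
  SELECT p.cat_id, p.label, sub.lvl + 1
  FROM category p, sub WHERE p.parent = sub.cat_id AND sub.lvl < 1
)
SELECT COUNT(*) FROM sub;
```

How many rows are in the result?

3

Base: cat_id=7 (Card) at lvl 0.
Iteration 1: rows with parent in {7} -> Rock (id 8, lvl 1), Movies (id 11, lvl 1).
Iteration 2: lvl < 1 fails for all current rows; recursion stops.
Total rows emitted: 3.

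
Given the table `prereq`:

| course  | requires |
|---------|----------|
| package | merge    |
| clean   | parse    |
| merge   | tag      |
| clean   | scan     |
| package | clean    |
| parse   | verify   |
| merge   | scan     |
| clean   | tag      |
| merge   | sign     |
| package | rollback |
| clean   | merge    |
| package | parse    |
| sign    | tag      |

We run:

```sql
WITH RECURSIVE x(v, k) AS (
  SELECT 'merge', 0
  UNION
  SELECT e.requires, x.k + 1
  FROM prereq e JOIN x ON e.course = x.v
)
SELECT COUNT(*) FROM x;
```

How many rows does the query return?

Base: (merge, k=0).
Iteration 1: edges from {merge} -> (scan, k=1), (sign, k=1), (tag, k=1).
Iteration 2: edges from {scan,sign,tag} -> (tag, k=2).
Iteration 3: no outgoing edges from {tag}; recursion stops.
Total rows emitted: 5.

5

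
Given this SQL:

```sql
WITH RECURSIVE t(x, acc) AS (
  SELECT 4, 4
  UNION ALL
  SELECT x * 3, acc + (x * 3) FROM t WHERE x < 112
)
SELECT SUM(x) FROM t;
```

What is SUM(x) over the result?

484

Base: x=4, acc=4.
Iteration 1: 4 < 112 holds -> x = 4 * 3 = 12, acc = 4 + 12 = 16.
Iteration 2: 12 < 112 holds -> x = 12 * 3 = 36, acc = 16 + 36 = 52.
Iteration 3: 36 < 112 holds -> x = 36 * 3 = 108, acc = 52 + 108 = 160.
Iteration 4: 108 < 112 holds -> x = 108 * 3 = 324, acc = 160 + 324 = 484.
Iteration 5: 324 < 112 fails; recursion stops.
SUM(x) = 4 + 12 + 36 + 108 + 324 = 484.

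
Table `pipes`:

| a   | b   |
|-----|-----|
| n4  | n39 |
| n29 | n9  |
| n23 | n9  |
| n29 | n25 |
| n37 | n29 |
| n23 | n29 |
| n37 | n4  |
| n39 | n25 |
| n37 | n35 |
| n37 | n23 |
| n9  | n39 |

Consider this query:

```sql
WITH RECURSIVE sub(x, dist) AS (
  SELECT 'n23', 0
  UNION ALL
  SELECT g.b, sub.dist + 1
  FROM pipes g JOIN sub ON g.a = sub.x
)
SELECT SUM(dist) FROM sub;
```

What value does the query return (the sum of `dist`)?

Base: (n23, dist=0).
Iteration 1: edges from {n23} -> (n29, dist=1), (n9, dist=1).
Iteration 2: edges from {n29,n9} -> (n25, dist=2), (n39, dist=2), (n9, dist=2).
Iteration 3: edges from {n25,n39,n9} -> (n25, dist=3), (n39, dist=3).
Iteration 4: edges from {n25,n39} -> (n25, dist=4).
Iteration 5: no outgoing edges from {n25}; recursion stops.
SUM(dist) = 0 + 1 + 1 + 2 + 2 + 2 + 3 + 3 + 4 = 18.

18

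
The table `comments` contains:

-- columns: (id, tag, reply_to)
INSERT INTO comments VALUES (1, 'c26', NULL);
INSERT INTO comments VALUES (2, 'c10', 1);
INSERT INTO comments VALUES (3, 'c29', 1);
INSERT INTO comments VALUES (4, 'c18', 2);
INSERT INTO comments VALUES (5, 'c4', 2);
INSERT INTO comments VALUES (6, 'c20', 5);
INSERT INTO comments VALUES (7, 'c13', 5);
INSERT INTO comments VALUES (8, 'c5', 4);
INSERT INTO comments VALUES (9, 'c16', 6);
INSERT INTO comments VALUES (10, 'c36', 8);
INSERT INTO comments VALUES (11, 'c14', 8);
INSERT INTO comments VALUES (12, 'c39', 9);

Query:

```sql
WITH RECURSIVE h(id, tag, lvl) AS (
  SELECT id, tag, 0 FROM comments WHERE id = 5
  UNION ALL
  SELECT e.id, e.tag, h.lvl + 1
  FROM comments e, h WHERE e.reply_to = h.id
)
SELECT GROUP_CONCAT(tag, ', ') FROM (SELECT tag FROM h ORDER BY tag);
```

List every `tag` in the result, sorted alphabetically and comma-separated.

Base: id=5 (c4) at lvl 0.
Iteration 1: rows with reply_to in {5} -> c20 (id 6, lvl 1), c13 (id 7, lvl 1).
Iteration 2: rows with reply_to in {6,7} -> c16 (id 9, lvl 2).
Iteration 3: rows with reply_to in {9} -> c39 (id 12, lvl 3).
Iteration 4: no rows with reply_to in {12}; recursion stops.

c13, c16, c20, c39, c4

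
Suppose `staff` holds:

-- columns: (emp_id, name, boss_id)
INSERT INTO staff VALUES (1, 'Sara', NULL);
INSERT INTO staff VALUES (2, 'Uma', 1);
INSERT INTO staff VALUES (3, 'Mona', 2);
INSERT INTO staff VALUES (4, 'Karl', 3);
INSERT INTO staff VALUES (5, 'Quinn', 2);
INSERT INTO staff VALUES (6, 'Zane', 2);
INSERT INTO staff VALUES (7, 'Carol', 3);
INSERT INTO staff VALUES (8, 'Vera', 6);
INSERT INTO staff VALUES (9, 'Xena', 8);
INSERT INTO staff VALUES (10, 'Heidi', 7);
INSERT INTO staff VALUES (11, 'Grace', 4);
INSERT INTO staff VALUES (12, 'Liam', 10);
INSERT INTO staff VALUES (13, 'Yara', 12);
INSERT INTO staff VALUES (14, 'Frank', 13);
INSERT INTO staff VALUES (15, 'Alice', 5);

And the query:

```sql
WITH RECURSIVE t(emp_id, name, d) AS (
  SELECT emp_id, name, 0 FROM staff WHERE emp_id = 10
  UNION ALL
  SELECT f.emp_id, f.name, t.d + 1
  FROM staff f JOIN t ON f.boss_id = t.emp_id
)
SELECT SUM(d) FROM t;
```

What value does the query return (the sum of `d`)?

6

Base: emp_id=10 (Heidi) at d 0.
Iteration 1: rows with boss_id in {10} -> Liam (id 12, d 1).
Iteration 2: rows with boss_id in {12} -> Yara (id 13, d 2).
Iteration 3: rows with boss_id in {13} -> Frank (id 14, d 3).
Iteration 4: no rows with boss_id in {14}; recursion stops.
SUM(d) = 0 + 1 + 2 + 3 = 6.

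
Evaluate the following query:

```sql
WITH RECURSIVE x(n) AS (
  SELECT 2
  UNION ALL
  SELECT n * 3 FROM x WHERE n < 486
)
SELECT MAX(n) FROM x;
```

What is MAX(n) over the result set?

Base: n=2.
Iteration 1: 2 < 486 holds -> n = 2 * 3 = 6.
Iteration 2: 6 < 486 holds -> n = 6 * 3 = 18.
Iteration 3: 18 < 486 holds -> n = 18 * 3 = 54.
Iteration 4: 54 < 486 holds -> n = 54 * 3 = 162.
Iteration 5: 162 < 486 holds -> n = 162 * 3 = 486.
Iteration 6: 486 < 486 fails; recursion stops.
n values: 2, 6, 18, 54, 162, 486; the maximum is 486.

486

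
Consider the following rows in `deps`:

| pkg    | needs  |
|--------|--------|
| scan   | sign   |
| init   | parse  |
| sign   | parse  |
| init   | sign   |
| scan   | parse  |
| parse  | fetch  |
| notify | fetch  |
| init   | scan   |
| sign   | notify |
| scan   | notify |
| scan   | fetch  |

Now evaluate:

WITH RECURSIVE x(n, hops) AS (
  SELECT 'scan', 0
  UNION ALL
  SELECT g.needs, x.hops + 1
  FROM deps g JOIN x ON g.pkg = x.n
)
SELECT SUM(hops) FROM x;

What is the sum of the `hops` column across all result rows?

18

Base: (scan, hops=0).
Iteration 1: edges from {scan} -> (fetch, hops=1), (notify, hops=1), (parse, hops=1), (sign, hops=1).
Iteration 2: edges from {fetch,notify,parse,sign} -> (fetch, hops=2) x2, (notify, hops=2), (parse, hops=2). [UNION ALL keeps all 4 new rows, including repeats]
Iteration 3: edges from {fetch,notify,parse} -> (fetch, hops=3) x2. [UNION ALL keeps all 2 new rows, including repeats]
Iteration 4: no outgoing edges from {fetch}; recursion stops.
SUM(hops) = 0 + 1 + 1 + 1 + 1 + 2 + 2 + 2 + 2 + 3 + 3 = 18.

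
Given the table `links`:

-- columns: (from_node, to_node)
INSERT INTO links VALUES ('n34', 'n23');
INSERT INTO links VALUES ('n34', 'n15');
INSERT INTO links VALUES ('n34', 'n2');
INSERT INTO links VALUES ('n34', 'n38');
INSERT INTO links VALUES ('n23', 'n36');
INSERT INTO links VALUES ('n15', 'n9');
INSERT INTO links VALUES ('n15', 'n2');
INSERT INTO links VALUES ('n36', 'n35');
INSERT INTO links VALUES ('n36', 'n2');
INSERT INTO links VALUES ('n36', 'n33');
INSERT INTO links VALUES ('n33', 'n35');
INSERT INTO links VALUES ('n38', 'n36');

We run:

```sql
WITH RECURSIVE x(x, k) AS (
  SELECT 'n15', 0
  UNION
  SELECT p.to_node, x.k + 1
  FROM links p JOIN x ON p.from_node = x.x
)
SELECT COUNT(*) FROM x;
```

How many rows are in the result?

Base: (n15, k=0).
Iteration 1: edges from {n15} -> (n2, k=1), (n9, k=1).
Iteration 2: no outgoing edges from {n2,n9}; recursion stops.
Total rows emitted: 3.

3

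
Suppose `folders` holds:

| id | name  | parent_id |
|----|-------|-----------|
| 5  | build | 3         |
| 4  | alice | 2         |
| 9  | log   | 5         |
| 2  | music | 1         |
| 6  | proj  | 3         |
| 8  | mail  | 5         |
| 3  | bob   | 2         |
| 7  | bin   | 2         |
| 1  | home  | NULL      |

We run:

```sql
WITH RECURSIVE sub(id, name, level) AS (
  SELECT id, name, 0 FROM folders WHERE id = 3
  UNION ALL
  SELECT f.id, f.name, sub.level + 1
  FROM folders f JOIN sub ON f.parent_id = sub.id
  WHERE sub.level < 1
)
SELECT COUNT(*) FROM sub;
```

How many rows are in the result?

Base: id=3 (bob) at level 0.
Iteration 1: rows with parent_id in {3} -> build (id 5, level 1), proj (id 6, level 1).
Iteration 2: level < 1 fails for all current rows; recursion stops.
Total rows emitted: 3.

3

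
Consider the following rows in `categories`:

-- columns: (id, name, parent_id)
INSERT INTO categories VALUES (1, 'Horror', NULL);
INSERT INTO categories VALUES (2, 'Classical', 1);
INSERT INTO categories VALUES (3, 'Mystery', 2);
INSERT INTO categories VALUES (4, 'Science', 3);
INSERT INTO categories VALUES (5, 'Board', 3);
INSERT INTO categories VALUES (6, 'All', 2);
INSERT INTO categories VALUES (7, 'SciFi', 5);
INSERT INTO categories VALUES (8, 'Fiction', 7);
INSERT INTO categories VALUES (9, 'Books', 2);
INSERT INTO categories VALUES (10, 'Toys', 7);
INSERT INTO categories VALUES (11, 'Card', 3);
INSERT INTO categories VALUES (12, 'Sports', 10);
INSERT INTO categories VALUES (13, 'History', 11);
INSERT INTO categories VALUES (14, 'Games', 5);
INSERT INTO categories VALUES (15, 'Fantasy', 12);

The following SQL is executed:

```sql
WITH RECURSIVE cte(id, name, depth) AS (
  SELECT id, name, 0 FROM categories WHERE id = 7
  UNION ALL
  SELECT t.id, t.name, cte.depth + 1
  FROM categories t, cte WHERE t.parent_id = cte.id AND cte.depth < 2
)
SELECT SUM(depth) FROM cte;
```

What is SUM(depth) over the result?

4

Base: id=7 (SciFi) at depth 0.
Iteration 1: rows with parent_id in {7} -> Fiction (id 8, depth 1), Toys (id 10, depth 1).
Iteration 2: rows with parent_id in {8,10} -> Sports (id 12, depth 2).
Iteration 3: depth < 2 fails for all current rows; recursion stops.
SUM(depth) = 0 + 1 + 1 + 2 = 4.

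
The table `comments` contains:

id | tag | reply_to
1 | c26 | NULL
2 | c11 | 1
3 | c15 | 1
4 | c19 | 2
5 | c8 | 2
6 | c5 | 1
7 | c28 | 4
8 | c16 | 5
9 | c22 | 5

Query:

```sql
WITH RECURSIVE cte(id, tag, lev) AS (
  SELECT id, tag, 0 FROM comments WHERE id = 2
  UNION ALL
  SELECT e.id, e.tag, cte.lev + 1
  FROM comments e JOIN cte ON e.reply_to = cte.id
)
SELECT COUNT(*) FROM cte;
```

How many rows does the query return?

Base: id=2 (c11) at lev 0.
Iteration 1: rows with reply_to in {2} -> c19 (id 4, lev 1), c8 (id 5, lev 1).
Iteration 2: rows with reply_to in {4,5} -> c28 (id 7, lev 2), c16 (id 8, lev 2), c22 (id 9, lev 2).
Iteration 3: no rows with reply_to in {7,8,9}; recursion stops.
Total rows emitted: 6.

6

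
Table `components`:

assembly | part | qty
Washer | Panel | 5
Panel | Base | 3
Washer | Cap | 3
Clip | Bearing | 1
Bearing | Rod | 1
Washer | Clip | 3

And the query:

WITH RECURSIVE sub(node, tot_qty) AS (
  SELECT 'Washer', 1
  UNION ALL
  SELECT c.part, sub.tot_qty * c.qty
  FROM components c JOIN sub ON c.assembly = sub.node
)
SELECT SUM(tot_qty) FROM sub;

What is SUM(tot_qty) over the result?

Base: (Washer, tot_qty=1).
Iteration 1: components of {Washer} -> Cap = 1*3 = 3, Clip = 1*3 = 3, Panel = 1*5 = 5.
Iteration 2: components of {Cap,Clip,Panel} -> Base = 5*3 = 15, Bearing = 3*1 = 3.
Iteration 3: components of {Base,Bearing} -> Rod = 3*1 = 3.
Iteration 4: no further components; recursion stops.
SUM(tot_qty) = 1 + 3 + 3 + 5 + 3 + 15 + 3 = 33.

33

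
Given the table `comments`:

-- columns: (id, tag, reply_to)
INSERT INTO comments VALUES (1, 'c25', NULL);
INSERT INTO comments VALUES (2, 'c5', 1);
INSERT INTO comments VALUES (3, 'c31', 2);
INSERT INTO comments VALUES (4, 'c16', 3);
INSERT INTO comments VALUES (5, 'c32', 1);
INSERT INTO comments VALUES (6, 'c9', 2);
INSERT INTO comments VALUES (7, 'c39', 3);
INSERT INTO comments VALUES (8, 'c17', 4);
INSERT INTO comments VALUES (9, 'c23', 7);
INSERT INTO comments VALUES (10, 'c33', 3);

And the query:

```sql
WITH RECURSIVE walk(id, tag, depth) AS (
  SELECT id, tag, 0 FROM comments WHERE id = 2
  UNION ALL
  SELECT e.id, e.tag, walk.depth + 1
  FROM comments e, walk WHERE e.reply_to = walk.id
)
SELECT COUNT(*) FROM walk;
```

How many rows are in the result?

Base: id=2 (c5) at depth 0.
Iteration 1: rows with reply_to in {2} -> c31 (id 3, depth 1), c9 (id 6, depth 1).
Iteration 2: rows with reply_to in {3,6} -> c16 (id 4, depth 2), c39 (id 7, depth 2), c33 (id 10, depth 2).
Iteration 3: rows with reply_to in {4,7,10} -> c17 (id 8, depth 3), c23 (id 9, depth 3).
Iteration 4: no rows with reply_to in {8,9}; recursion stops.
Total rows emitted: 8.

8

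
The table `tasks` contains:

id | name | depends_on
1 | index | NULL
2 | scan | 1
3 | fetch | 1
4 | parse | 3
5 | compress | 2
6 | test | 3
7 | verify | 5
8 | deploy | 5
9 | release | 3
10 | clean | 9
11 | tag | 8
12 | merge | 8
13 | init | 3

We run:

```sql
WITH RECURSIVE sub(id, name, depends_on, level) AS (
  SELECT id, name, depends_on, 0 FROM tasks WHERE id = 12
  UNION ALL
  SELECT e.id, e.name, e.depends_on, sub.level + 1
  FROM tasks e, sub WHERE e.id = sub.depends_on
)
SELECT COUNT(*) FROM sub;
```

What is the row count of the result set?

5

Base: id=12 (merge), depends_on=8, level 0.
Iteration 1: join on id=8 -> deploy (id 8, depends_on=5, level 1).
Iteration 2: join on id=5 -> compress (id 5, depends_on=2, level 2).
Iteration 3: join on id=2 -> scan (id 2, depends_on=1, level 3).
Iteration 4: join on id=1 -> index (id 1, depends_on=NULL, level 4).
Iteration 5: depends_on is NULL; no match; recursion stops.
Total rows emitted: 5.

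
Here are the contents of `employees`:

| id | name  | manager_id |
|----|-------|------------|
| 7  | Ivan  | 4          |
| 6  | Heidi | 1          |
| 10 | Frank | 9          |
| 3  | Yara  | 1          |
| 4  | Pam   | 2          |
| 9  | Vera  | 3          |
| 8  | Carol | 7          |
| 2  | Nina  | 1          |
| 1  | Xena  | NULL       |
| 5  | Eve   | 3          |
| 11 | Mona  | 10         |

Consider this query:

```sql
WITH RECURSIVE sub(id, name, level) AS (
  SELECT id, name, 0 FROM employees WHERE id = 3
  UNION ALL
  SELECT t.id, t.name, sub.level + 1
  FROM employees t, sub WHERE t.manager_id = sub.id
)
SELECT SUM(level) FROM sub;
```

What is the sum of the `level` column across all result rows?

Base: id=3 (Yara) at level 0.
Iteration 1: rows with manager_id in {3} -> Eve (id 5, level 1), Vera (id 9, level 1).
Iteration 2: rows with manager_id in {5,9} -> Frank (id 10, level 2).
Iteration 3: rows with manager_id in {10} -> Mona (id 11, level 3).
Iteration 4: no rows with manager_id in {11}; recursion stops.
SUM(level) = 0 + 1 + 1 + 2 + 3 = 7.

7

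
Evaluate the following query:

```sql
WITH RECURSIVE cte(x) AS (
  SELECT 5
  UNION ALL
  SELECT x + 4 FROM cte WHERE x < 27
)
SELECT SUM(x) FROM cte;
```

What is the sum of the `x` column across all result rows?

Base: x=5.
Iteration 1: 5 < 27 holds -> x = 5 + 4 = 9.
Iteration 2: 9 < 27 holds -> x = 9 + 4 = 13.
Iteration 3: 13 < 27 holds -> x = 13 + 4 = 17.
Iteration 4: 17 < 27 holds -> x = 17 + 4 = 21.
Iteration 5: 21 < 27 holds -> x = 21 + 4 = 25.
Iteration 6: 25 < 27 holds -> x = 25 + 4 = 29.
Iteration 7: 29 < 27 fails; recursion stops.
SUM(x) = 5 + 9 + 13 + 17 + 21 + 25 + 29 = 119.

119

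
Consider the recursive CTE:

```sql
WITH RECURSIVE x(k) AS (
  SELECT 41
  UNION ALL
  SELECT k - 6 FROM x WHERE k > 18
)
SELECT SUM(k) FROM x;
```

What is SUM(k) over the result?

145

Base: k=41.
Iteration 1: 41 > 18 holds -> k = 41 - 6 = 35.
Iteration 2: 35 > 18 holds -> k = 35 - 6 = 29.
Iteration 3: 29 > 18 holds -> k = 29 - 6 = 23.
Iteration 4: 23 > 18 holds -> k = 23 - 6 = 17.
Iteration 5: 17 > 18 fails; recursion stops.
SUM(k) = 41 + 35 + 29 + 23 + 17 = 145.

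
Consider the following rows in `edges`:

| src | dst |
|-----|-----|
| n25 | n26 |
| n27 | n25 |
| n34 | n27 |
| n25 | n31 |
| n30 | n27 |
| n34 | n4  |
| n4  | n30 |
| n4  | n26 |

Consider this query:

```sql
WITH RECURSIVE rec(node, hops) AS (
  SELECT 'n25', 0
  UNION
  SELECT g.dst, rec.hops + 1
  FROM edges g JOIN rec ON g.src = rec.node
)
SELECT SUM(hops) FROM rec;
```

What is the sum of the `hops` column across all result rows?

2

Base: (n25, hops=0).
Iteration 1: edges from {n25} -> (n26, hops=1), (n31, hops=1).
Iteration 2: no outgoing edges from {n26,n31}; recursion stops.
SUM(hops) = 0 + 1 + 1 = 2.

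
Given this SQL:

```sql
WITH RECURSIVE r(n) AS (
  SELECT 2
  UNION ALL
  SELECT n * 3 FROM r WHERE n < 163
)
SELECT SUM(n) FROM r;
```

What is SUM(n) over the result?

728

Base: n=2.
Iteration 1: 2 < 163 holds -> n = 2 * 3 = 6.
Iteration 2: 6 < 163 holds -> n = 6 * 3 = 18.
Iteration 3: 18 < 163 holds -> n = 18 * 3 = 54.
Iteration 4: 54 < 163 holds -> n = 54 * 3 = 162.
Iteration 5: 162 < 163 holds -> n = 162 * 3 = 486.
Iteration 6: 486 < 163 fails; recursion stops.
SUM(n) = 2 + 6 + 18 + 54 + 162 + 486 = 728.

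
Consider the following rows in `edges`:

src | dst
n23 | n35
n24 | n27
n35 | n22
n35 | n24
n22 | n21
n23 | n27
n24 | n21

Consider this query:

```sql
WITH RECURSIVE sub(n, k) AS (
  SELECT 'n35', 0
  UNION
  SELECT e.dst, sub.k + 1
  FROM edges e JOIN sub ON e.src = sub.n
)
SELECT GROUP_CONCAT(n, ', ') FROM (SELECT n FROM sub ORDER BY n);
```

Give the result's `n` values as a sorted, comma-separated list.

n21, n22, n24, n27, n35

Base: (n35, k=0).
Iteration 1: edges from {n35} -> (n22, k=1), (n24, k=1).
Iteration 2: edges from {n22,n24} -> (n21, k=2), (n27, k=2). [UNION drops 1 duplicate row(s)]
Iteration 3: no outgoing edges from {n21,n27}; recursion stops.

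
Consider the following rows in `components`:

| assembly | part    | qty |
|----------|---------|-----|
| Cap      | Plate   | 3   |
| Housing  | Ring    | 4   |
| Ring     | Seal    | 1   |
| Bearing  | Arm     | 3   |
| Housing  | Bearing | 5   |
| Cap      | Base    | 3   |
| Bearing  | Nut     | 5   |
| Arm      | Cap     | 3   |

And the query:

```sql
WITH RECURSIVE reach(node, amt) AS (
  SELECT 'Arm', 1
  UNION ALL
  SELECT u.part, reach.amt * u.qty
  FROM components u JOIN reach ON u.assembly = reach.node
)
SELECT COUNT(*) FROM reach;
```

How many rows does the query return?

Base: (Arm, amt=1).
Iteration 1: components of {Arm} -> Cap = 1*3 = 3.
Iteration 2: components of {Cap} -> Base = 3*3 = 9, Plate = 3*3 = 9.
Iteration 3: no further components; recursion stops.
Total rows emitted: 4.

4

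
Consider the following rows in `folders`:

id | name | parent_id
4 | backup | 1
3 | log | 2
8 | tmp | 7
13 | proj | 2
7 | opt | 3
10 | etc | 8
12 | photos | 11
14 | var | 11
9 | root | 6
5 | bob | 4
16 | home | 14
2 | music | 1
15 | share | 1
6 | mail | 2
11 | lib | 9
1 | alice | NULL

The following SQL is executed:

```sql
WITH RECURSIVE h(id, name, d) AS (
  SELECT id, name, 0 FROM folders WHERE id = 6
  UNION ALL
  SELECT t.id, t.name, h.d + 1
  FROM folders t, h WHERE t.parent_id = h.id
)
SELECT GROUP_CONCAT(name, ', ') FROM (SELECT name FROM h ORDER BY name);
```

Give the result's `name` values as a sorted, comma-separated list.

Base: id=6 (mail) at d 0.
Iteration 1: rows with parent_id in {6} -> root (id 9, d 1).
Iteration 2: rows with parent_id in {9} -> lib (id 11, d 2).
Iteration 3: rows with parent_id in {11} -> photos (id 12, d 3), var (id 14, d 3).
Iteration 4: rows with parent_id in {12,14} -> home (id 16, d 4).
Iteration 5: no rows with parent_id in {16}; recursion stops.

home, lib, mail, photos, root, var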